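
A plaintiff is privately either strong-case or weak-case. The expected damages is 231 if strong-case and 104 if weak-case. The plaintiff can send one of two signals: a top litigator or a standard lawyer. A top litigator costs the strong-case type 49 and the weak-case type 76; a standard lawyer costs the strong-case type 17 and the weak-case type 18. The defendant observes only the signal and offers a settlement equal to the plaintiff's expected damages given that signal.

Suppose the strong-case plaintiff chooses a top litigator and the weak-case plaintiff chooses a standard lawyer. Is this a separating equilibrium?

No

If types separate, top litigator earns payment 231 and standard lawyer earns 104.
Strong-case: top litigator gives 231 − 49 = 182; standard lawyer gives 104 − 17 = 87. No deviation. ✓
Weak-case: standard lawyer gives 104 − 18 = 86; top litigator gives 231 − 76 = 155. Would deviate. ✗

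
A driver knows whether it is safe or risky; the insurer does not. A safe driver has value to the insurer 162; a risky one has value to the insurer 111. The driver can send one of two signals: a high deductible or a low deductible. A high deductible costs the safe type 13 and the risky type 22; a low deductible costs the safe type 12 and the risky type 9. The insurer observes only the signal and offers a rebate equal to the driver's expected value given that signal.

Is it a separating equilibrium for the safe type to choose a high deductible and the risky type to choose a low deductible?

Under separation the insurer infers type exactly: high deductible → safe (pays 162), low deductible → risky (pays 111).
Safe: high deductible gives 162 − 13 = 149; low deductible gives 111 − 12 = 99. No deviation. ✓
Risky: low deductible gives 111 − 9 = 102; high deductible gives 162 − 22 = 140. Would deviate. ✗

No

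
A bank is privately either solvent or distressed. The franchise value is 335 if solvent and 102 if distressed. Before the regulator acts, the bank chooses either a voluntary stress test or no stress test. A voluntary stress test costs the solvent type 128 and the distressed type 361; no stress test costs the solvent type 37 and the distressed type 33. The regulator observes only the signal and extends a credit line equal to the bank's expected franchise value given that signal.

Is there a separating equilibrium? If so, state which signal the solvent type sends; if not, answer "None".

stress test

Try solvent → stress test, distressed → no stress test:
  If types separate, stress test earns payment 335 and no stress test earns 102.
  Solvent: stress test gives 335 − 128 = 207; no stress test gives 102 − 37 = 65. No deviation. ✓
  Distressed: no stress test gives 102 − 33 = 69; stress test gives 335 − 361 = -26. No deviation. ✓
Both hold — the solvent type sends stress test.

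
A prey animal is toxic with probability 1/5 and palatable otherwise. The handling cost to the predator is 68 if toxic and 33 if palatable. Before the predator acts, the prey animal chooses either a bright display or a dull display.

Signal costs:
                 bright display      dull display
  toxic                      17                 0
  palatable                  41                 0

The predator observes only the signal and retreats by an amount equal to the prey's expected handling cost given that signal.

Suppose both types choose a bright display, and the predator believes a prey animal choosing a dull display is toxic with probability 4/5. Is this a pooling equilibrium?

No

At the pooled signal (bright display) the predator holds the prior 1/5 and pays 1/5·68 + 4/5·33 = 40. Off-path (dull display) belief 4/5 gives 4/5·68 + 1/5·33 = 61.
Toxic: bright display gives 40 − 17 = 23; dull display gives 61 − 0 = 61. Deviates. ✗
Palatable: bright display gives 40 − 41 = -1; dull display gives 61 − 0 = 61. Deviates. ✗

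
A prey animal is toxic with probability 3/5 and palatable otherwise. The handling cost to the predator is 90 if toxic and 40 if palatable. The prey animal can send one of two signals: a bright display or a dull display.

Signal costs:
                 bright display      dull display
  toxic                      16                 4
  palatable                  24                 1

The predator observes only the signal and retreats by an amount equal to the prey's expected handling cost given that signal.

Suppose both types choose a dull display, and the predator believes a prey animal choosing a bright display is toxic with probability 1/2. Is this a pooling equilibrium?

At the pooled signal (dull display) the predator holds the prior 3/5 and pays 3/5·90 + 2/5·40 = 70. Off-path (bright display) belief 1/2 gives 1/2·90 + 1/2·40 = 65.
Toxic: dull display gives 70 − 4 = 66; bright display gives 65 − 16 = 49. Stays. ✓
Palatable: dull display gives 70 − 1 = 69; bright display gives 65 − 24 = 41. Stays. ✓

Yes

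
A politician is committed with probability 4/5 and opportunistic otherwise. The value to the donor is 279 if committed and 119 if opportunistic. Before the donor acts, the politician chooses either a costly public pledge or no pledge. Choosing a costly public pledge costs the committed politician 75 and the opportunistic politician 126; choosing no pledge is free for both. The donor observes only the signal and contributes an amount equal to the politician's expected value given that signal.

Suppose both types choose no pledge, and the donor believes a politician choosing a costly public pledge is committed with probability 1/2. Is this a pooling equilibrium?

Yes

At the pooled signal (no pledge) the donor holds the prior 4/5 and pays 4/5·279 + 1/5·119 = 247. Off-path (pledge) belief 1/2 gives 1/2·279 + 1/2·119 = 199.
Committed: no pledge gives 247 − 0 = 247; pledge gives 199 − 75 = 124. Stays. ✓
Opportunistic: no pledge gives 247 − 0 = 247; pledge gives 199 − 126 = 73. Stays. ✓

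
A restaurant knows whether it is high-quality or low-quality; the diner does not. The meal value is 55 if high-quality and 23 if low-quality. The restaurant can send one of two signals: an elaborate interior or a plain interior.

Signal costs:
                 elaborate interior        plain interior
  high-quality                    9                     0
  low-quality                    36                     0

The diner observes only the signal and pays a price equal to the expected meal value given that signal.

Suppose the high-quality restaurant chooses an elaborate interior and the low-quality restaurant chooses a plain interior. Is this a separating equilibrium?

Yes

If types separate, elaborate interior earns payment 55 and plain interior earns 23.
High-quality: elaborate interior gives 55 − 9 = 46; plain interior gives 23 − 0 = 23. No deviation. ✓
Low-quality: plain interior gives 23 − 0 = 23; elaborate interior gives 55 − 36 = 19. No deviation. ✓
Both incentive constraints hold.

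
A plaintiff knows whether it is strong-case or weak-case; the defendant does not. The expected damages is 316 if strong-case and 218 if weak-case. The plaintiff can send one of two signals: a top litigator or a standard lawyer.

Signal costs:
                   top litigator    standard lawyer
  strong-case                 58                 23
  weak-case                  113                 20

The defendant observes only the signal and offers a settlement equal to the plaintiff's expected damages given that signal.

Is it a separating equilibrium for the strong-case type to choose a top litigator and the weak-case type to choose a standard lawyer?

No

Under separation the defendant infers type exactly: top litigator → strong-case (pays 316), standard lawyer → weak-case (pays 218).
Strong-case: top litigator gives 316 − 58 = 258; standard lawyer gives 218 − 23 = 195. No deviation. ✓
Weak-case: standard lawyer gives 218 − 20 = 198; top litigator gives 316 − 113 = 203. Would deviate. ✗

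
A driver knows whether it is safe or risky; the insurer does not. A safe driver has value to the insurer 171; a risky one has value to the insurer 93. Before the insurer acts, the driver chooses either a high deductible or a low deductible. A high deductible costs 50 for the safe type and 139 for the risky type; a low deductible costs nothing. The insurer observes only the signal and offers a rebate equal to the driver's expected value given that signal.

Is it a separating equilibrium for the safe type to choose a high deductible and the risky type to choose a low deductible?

If types separate, high deductible earns payment 171 and low deductible earns 93.
Safe: high deductible gives 171 − 50 = 121; low deductible gives 93 − 0 = 93. No deviation. ✓
Risky: low deductible gives 93 − 0 = 93; high deductible gives 171 − 139 = 32. No deviation. ✓
Neither type gains from mimicking the other.

Yes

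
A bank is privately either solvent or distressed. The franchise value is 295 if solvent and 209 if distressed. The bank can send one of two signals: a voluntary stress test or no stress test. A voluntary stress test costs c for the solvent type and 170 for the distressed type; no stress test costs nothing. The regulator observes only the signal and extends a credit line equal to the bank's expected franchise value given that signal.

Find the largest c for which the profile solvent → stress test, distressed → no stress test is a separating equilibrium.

Under separation: stress test → solvent (pays 295); no stress test → distressed (pays 209).
Distressed: 209 − 0 = 209 ≥ 295 − 170 = 125. Holds regardless of c. ✓
Solvent: 295 − c ≥ 209 − 0, so c ≤ 295 − 209 = 86.

86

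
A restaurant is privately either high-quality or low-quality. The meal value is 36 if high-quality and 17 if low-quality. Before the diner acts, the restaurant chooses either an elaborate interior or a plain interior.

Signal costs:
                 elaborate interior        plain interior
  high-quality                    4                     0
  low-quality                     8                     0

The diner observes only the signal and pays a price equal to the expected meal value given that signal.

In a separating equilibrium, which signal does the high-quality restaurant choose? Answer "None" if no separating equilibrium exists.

None

Try high-quality → elaborate interior, low-quality → plain interior:
  If types separate, elaborate interior earns payment 36 and plain interior earns 17.
  High-quality: elaborate interior gives 36 − 4 = 32; plain interior gives 17 − 0 = 17. No deviation. ✓
  Low-quality: plain interior gives 17 − 0 = 17; elaborate interior gives 36 − 8 = 28. Would deviate. ✗
Try high-quality → plain interior, low-quality → elaborate interior:
  If types separate, plain interior earns payment 36 and elaborate interior earns 17.
  High-quality: plain interior gives 36 − 0 = 36; elaborate interior gives 17 − 4 = 13. No deviation. ✓
  Low-quality: elaborate interior gives 17 − 8 = 9; plain interior gives 36 − 0 = 36. Would deviate. ✗
Neither assignment is incentive-compatible.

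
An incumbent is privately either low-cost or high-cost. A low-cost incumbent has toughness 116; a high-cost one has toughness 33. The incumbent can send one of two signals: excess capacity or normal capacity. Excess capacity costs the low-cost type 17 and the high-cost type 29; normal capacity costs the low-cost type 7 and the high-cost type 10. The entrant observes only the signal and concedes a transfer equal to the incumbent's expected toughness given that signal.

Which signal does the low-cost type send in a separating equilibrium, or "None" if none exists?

None

Try low-cost → excess capacity, high-cost → normal capacity:
  Under separation the entrant infers type exactly: excess capacity → low-cost (pays 116), normal capacity → high-cost (pays 33).
  Low-cost: excess capacity gives 116 − 17 = 99; normal capacity gives 33 − 7 = 26. No deviation. ✓
  High-cost: normal capacity gives 33 − 10 = 23; excess capacity gives 116 − 29 = 87. Would deviate. ✗
Try low-cost → normal capacity, high-cost → excess capacity:
  Under separation the entrant infers type exactly: normal capacity → low-cost (pays 116), excess capacity → high-cost (pays 33).
  Low-cost: normal capacity gives 116 − 7 = 109; excess capacity gives 33 − 17 = 16. No deviation. ✓
  High-cost: excess capacity gives 33 − 29 = 4; normal capacity gives 116 − 10 = 106. Would deviate. ✗
Neither assignment is incentive-compatible.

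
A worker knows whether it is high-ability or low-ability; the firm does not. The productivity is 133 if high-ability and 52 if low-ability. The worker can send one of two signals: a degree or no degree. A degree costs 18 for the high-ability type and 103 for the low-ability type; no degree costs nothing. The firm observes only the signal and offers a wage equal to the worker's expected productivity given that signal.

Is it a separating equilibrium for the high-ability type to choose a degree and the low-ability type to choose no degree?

Under separation the firm infers type exactly: degree → high-ability (pays 133), no degree → low-ability (pays 52).
High-ability: degree gives 133 − 18 = 115; no degree gives 52 − 0 = 52. No deviation. ✓
Low-ability: no degree gives 52 − 0 = 52; degree gives 133 − 103 = 30. No deviation. ✓
Neither type gains from mimicking the other.

Yes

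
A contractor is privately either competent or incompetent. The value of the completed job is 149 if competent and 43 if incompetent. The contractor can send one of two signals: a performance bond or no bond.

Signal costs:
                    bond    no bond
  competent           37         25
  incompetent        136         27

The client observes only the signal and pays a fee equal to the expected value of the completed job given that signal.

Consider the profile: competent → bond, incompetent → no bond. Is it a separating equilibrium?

Under separation the client infers type exactly: bond → competent (pays 149), no bond → incompetent (pays 43).
Competent: bond gives 149 − 37 = 112; no bond gives 43 − 25 = 18. No deviation. ✓
Incompetent: no bond gives 43 − 27 = 16; bond gives 149 − 136 = 13. No deviation. ✓
Both incentive constraints hold.

Yes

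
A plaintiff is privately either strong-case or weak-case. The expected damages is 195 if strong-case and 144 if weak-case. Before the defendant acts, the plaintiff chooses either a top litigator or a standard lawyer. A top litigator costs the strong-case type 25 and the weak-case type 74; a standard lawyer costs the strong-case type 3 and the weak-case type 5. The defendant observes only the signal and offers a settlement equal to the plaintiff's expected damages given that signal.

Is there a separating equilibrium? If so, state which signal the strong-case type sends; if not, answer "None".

top litigator

Try strong-case → top litigator, weak-case → standard lawyer:
  If types separate, top litigator earns payment 195 and standard lawyer earns 144.
  Strong-case: top litigator gives 195 − 25 = 170; standard lawyer gives 144 − 3 = 141. No deviation. ✓
  Weak-case: standard lawyer gives 144 − 5 = 139; top litigator gives 195 − 74 = 121. No deviation. ✓
Both hold — the strong-case type sends top litigator.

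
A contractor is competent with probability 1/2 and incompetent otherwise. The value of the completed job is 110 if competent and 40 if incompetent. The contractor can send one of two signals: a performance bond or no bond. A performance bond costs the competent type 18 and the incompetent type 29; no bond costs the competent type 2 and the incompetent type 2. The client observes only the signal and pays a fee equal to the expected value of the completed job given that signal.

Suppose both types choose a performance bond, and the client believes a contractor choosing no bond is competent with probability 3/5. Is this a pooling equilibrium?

On the equilibrium path (bond) the client holds the prior 1/2 and pays 1/2·110 + 1/2·40 = 75. Off-path (no bond) belief 3/5 gives 3/5·110 + 2/5·40 = 82.
Competent: bond gives 75 − 18 = 57; no bond gives 82 − 2 = 80. Deviates. ✗
Incompetent: bond gives 75 − 29 = 46; no bond gives 82 − 2 = 80. Deviates. ✗

No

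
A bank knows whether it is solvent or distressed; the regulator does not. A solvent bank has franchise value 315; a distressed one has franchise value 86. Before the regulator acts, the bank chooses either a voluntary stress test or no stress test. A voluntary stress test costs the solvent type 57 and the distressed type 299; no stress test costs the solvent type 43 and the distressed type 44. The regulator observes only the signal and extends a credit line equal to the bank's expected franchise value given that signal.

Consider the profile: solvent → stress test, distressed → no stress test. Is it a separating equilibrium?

Yes

If types separate, stress test earns payment 315 and no stress test earns 86.
Solvent: stress test gives 315 − 57 = 258; no stress test gives 86 − 43 = 43. No deviation. ✓
Distressed: no stress test gives 86 − 44 = 42; stress test gives 315 − 299 = 16. No deviation. ✓
Both incentive constraints hold.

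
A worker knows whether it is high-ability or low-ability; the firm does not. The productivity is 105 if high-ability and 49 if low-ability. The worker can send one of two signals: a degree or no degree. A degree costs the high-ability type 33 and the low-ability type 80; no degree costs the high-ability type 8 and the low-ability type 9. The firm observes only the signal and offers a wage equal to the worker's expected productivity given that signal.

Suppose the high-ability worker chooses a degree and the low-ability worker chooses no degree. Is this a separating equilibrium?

Yes

Under separation the firm infers type exactly: degree → high-ability (pays 105), no degree → low-ability (pays 49).
High-ability: degree gives 105 − 33 = 72; no degree gives 49 − 8 = 41. No deviation. ✓
Low-ability: no degree gives 49 − 9 = 40; degree gives 105 − 80 = 25. No deviation. ✓
Neither type gains from mimicking the other.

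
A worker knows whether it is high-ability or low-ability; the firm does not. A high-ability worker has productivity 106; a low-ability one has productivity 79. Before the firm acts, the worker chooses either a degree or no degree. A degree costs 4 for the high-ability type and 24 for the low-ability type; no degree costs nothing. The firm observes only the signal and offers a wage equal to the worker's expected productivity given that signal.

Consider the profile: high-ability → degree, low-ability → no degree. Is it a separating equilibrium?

Under separation the firm infers type exactly: degree → high-ability (pays 106), no degree → low-ability (pays 79).
High-ability: degree gives 106 − 4 = 102; no degree gives 79 − 0 = 79. No deviation. ✓
Low-ability: no degree gives 79 − 0 = 79; degree gives 106 − 24 = 82. Would deviate. ✗

No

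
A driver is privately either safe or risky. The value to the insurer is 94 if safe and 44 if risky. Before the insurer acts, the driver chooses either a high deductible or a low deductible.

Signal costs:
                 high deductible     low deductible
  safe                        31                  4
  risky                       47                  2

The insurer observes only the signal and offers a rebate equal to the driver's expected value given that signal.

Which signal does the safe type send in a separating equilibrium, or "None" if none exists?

Try safe → high deductible, risky → low deductible:
  If types separate, high deductible earns payment 94 and low deductible earns 44.
  Safe: high deductible gives 94 − 31 = 63; low deductible gives 44 − 4 = 40. No deviation. ✓
  Risky: low deductible gives 44 − 2 = 42; high deductible gives 94 − 47 = 47. Would deviate. ✗
Try safe → low deductible, risky → high deductible:
  If types separate, low deductible earns payment 94 and high deductible earns 44.
  Safe: low deductible gives 94 − 4 = 90; high deductible gives 44 − 31 = 13. No deviation. ✓
  Risky: high deductible gives 44 − 47 = -3; low deductible gives 94 − 2 = 92. Would deviate. ✗
Neither assignment is incentive-compatible.

None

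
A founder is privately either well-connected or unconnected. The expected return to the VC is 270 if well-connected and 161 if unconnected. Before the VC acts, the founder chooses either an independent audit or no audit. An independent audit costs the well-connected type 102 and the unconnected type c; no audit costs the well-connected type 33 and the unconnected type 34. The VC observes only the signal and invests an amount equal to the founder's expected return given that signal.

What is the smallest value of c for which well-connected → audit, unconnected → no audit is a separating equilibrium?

143

Under separation: audit → well-connected (pays 270); no audit → unconnected (pays 161).
Well-connected: 270 − 102 = 168 ≥ 161 − 33 = 128. Holds regardless of c. ✓
Unconnected: 161 − 34 ≥ 270 − c, so c ≥ 270 − 127 = 143.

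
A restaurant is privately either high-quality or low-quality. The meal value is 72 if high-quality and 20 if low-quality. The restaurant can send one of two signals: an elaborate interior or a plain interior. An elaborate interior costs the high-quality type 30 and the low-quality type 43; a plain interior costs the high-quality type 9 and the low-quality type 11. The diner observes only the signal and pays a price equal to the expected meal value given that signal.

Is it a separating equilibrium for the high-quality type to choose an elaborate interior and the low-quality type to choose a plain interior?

No

Under separation the diner infers type exactly: elaborate interior → high-quality (pays 72), plain interior → low-quality (pays 20).
High-quality: elaborate interior gives 72 − 30 = 42; plain interior gives 20 − 9 = 11. No deviation. ✓
Low-quality: plain interior gives 20 − 11 = 9; elaborate interior gives 72 − 43 = 29. Would deviate. ✗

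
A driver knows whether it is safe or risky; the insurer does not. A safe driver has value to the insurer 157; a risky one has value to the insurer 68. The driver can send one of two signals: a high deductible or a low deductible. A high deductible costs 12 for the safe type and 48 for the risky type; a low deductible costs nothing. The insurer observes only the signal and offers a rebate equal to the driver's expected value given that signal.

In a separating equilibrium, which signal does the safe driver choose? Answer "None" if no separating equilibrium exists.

None

Try safe → high deductible, risky → low deductible:
  If types separate, high deductible earns payment 157 and low deductible earns 68.
  Safe: high deductible gives 157 − 12 = 145; low deductible gives 68 − 0 = 68. No deviation. ✓
  Risky: low deductible gives 68 − 0 = 68; high deductible gives 157 − 48 = 109. Would deviate. ✗
Try safe → low deductible, risky → high deductible:
  If types separate, low deductible earns payment 157 and high deductible earns 68.
  Safe: low deductible gives 157 − 0 = 157; high deductible gives 68 − 12 = 56. No deviation. ✓
  Risky: high deductible gives 68 − 48 = 20; low deductible gives 157 − 0 = 157. Would deviate. ✗
Neither assignment is incentive-compatible.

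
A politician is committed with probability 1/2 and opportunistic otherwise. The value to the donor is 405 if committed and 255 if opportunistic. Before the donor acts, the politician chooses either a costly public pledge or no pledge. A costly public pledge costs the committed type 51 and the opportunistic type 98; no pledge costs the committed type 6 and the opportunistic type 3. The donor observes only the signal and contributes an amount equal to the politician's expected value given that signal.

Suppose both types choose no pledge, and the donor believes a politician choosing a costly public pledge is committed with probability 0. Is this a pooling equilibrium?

Yes

On the equilibrium path (no pledge) the donor holds the prior 1/2 and pays 1/2·405 + 1/2·255 = 330. Off-path (pledge) belief 0 gives 0·405 + 1·255 = 255.
Committed: no pledge gives 330 − 6 = 324; pledge gives 255 − 51 = 204. Stays. ✓
Opportunistic: no pledge gives 330 − 3 = 327; pledge gives 255 − 98 = 157. Stays. ✓
Beliefs are Bayes-consistent on-path and both types best-respond.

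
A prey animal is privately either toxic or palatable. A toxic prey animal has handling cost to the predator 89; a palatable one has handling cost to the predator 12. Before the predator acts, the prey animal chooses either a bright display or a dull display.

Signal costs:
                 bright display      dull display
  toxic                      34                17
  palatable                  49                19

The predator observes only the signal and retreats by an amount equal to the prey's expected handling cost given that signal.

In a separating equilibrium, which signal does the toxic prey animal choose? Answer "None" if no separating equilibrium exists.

Try toxic → bright display, palatable → dull display:
  If types separate, bright display earns payment 89 and dull display earns 12.
  Toxic: bright display gives 89 − 34 = 55; dull display gives 12 − 17 = -5. No deviation. ✓
  Palatable: dull display gives 12 − 19 = -7; bright display gives 89 − 49 = 40. Would deviate. ✗
Try toxic → dull display, palatable → bright display:
  If types separate, dull display earns payment 89 and bright display earns 12.
  Toxic: dull display gives 89 − 17 = 72; bright display gives 12 − 34 = -22. No deviation. ✓
  Palatable: bright display gives 12 − 49 = -37; dull display gives 89 − 19 = 70. Would deviate. ✗
Neither assignment is incentive-compatible.

None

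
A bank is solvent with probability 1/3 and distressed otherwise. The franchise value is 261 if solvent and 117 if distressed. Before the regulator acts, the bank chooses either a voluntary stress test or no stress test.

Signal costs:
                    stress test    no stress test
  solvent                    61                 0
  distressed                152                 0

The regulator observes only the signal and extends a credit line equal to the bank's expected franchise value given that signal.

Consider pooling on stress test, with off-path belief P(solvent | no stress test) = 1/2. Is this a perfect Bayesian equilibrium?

No

At the pooled signal (stress test) the regulator holds the prior 1/3 and pays 1/3·261 + 2/3·117 = 165. Off-path (no stress test) belief 1/2 gives 1/2·261 + 1/2·117 = 189.
Solvent: stress test gives 165 − 61 = 104; no stress test gives 189 − 0 = 189. Deviates. ✗
Distressed: stress test gives 165 − 152 = 13; no stress test gives 189 − 0 = 189. Deviates. ✗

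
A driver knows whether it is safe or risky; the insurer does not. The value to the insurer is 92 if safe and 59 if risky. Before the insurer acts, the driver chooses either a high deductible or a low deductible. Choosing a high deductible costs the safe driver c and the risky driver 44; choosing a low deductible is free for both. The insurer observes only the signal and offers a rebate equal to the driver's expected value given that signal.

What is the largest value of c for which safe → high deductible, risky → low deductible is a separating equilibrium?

33

Under separation: high deductible → safe (pays 92); low deductible → risky (pays 59).
Risky: 59 − 0 = 59 ≥ 92 − 44 = 48. Holds regardless of c. ✓
Safe: 92 − c ≥ 59 − 0, so c ≤ 92 − 59 = 33.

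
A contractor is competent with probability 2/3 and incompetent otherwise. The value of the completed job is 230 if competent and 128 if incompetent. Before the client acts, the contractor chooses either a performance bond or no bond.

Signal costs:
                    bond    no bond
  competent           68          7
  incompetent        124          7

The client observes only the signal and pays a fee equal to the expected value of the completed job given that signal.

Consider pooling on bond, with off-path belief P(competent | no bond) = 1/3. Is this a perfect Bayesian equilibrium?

On the equilibrium path (bond) the client holds the prior 2/3 and pays 2/3·230 + 1/3·128 = 196. Off-path (no bond) belief 1/3 gives 1/3·230 + 2/3·128 = 162.
Competent: bond gives 196 − 68 = 128; no bond gives 162 − 7 = 155. Deviates. ✗
Incompetent: bond gives 196 − 124 = 72; no bond gives 162 − 7 = 155. Deviates. ✗

No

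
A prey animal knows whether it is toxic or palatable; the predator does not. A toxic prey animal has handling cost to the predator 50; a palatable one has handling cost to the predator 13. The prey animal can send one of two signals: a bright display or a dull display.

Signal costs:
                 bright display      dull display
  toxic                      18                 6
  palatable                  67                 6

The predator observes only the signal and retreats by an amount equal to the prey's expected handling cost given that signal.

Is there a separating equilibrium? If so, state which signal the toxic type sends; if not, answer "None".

Try toxic → bright display, palatable → dull display:
  Under separation the predator infers type exactly: bright display → toxic (pays 50), dull display → palatable (pays 13).
  Toxic: bright display gives 50 − 18 = 32; dull display gives 13 − 6 = 7. No deviation. ✓
  Palatable: dull display gives 13 − 6 = 7; bright display gives 50 − 67 = -17. No deviation. ✓
Both hold — the toxic type sends bright display.

bright display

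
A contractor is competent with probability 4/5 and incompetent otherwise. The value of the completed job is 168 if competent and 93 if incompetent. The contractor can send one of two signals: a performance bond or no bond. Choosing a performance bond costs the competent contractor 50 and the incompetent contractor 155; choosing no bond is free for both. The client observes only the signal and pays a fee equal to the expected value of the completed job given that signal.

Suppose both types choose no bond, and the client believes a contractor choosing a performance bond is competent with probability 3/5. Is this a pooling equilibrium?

At the pooled signal (no bond) the client holds the prior 4/5 and pays 4/5·168 + 1/5·93 = 153. Off-path (bond) belief 3/5 gives 3/5·168 + 2/5·93 = 138.
Competent: no bond gives 153 − 0 = 153; bond gives 138 − 50 = 88. Stays. ✓
Incompetent: no bond gives 153 − 0 = 153; bond gives 138 − 155 = -17. Stays. ✓

Yes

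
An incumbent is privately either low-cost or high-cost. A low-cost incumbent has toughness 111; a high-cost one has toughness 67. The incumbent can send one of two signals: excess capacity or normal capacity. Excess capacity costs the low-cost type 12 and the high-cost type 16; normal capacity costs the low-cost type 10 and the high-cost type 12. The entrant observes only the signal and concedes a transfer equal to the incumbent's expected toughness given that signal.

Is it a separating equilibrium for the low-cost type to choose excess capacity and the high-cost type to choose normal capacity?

No

Under separation the entrant infers type exactly: excess capacity → low-cost (pays 111), normal capacity → high-cost (pays 67).
Low-cost: excess capacity gives 111 − 12 = 99; normal capacity gives 67 − 10 = 57. No deviation. ✓
High-cost: normal capacity gives 67 − 12 = 55; excess capacity gives 111 − 16 = 95. Would deviate. ✗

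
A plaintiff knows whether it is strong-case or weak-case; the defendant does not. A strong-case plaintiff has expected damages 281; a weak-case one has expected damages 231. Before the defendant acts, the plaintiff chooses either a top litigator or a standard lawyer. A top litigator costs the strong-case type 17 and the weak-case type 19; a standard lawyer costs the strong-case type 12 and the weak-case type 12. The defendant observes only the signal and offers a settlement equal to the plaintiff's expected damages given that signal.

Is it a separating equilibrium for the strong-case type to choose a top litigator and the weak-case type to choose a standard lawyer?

If types separate, top litigator earns payment 281 and standard lawyer earns 231.
Strong-case: top litigator gives 281 − 17 = 264; standard lawyer gives 231 − 12 = 219. No deviation. ✓
Weak-case: standard lawyer gives 231 − 12 = 219; top litigator gives 281 − 19 = 262. Would deviate. ✗

No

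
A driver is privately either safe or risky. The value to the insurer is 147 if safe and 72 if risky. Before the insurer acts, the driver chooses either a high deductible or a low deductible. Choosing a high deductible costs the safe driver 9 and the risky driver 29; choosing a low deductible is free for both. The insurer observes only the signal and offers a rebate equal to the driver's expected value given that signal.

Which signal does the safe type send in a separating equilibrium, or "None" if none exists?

None

Try safe → high deductible, risky → low deductible:
  Under separation the insurer infers type exactly: high deductible → safe (pays 147), low deductible → risky (pays 72).
  Safe: high deductible gives 147 − 9 = 138; low deductible gives 72 − 0 = 72. No deviation. ✓
  Risky: low deductible gives 72 − 0 = 72; high deductible gives 147 − 29 = 118. Would deviate. ✗
Try safe → low deductible, risky → high deductible:
  Under separation the insurer infers type exactly: low deductible → safe (pays 147), high deductible → risky (pays 72).
  Safe: low deductible gives 147 − 0 = 147; high deductible gives 72 − 9 = 63. No deviation. ✓
  Risky: high deductible gives 72 − 29 = 43; low deductible gives 147 − 0 = 147. Would deviate. ✗
Neither assignment is incentive-compatible.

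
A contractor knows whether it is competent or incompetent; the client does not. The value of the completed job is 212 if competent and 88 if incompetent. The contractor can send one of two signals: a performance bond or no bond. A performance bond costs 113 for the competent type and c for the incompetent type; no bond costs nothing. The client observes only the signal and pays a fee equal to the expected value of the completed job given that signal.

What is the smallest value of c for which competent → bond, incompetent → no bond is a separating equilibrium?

124

Under separation: bond → competent (pays 212); no bond → incompetent (pays 88).
Competent: 212 − 113 = 99 ≥ 88 − 0 = 88. Holds regardless of c. ✓
Incompetent: 88 − 0 ≥ 212 − c, so c ≥ 212 − 88 = 124.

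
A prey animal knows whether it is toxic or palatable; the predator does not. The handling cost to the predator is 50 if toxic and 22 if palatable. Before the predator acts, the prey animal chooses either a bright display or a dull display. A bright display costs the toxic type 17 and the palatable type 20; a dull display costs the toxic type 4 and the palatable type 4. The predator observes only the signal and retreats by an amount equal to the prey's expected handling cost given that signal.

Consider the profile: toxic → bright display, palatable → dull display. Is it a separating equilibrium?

If types separate, bright display earns payment 50 and dull display earns 22.
Toxic: bright display gives 50 − 17 = 33; dull display gives 22 − 4 = 18. No deviation. ✓
Palatable: dull display gives 22 − 4 = 18; bright display gives 50 − 20 = 30. Would deviate. ✗

No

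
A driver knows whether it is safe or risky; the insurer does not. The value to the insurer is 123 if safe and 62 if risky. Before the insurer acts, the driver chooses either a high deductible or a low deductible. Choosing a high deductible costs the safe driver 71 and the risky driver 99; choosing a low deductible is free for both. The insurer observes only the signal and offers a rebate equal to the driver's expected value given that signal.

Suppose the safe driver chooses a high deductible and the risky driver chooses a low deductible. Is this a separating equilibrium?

If types separate, high deductible earns payment 123 and low deductible earns 62.
Safe: high deductible gives 123 − 71 = 52; low deductible gives 62 − 0 = 62. Would deviate. ✗
Risky: low deductible gives 62 − 0 = 62; high deductible gives 123 − 99 = 24. No deviation. ✓

No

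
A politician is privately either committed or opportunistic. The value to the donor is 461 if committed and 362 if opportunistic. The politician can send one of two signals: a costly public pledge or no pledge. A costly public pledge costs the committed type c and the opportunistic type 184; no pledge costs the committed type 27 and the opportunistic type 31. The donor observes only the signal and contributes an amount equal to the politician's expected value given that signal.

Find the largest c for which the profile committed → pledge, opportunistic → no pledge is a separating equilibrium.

Under separation: pledge → committed (pays 461); no pledge → opportunistic (pays 362).
Opportunistic: 362 − 31 = 331 ≥ 461 − 184 = 277. Holds regardless of c. ✓
Committed: 461 − c ≥ 362 − 27, so c ≤ 461 − 335 = 126.

126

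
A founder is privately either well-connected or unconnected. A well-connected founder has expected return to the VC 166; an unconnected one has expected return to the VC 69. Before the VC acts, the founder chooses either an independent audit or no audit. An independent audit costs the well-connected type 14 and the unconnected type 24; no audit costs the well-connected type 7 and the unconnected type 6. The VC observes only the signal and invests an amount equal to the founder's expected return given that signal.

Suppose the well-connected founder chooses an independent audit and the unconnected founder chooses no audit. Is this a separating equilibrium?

No

If types separate, audit earns payment 166 and no audit earns 69.
Well-connected: audit gives 166 − 14 = 152; no audit gives 69 − 7 = 62. No deviation. ✓
Unconnected: no audit gives 69 − 6 = 63; audit gives 166 − 24 = 142. Would deviate. ✗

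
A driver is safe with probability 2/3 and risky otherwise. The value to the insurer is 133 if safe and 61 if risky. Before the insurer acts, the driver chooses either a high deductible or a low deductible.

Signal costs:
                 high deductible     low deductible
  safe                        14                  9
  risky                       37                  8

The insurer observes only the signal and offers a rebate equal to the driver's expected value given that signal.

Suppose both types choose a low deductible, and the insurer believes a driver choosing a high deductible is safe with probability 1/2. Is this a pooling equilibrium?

Yes

At the pooled signal (low deductible) the insurer holds the prior 2/3 and pays 2/3·133 + 1/3·61 = 109. Off-path (high deductible) belief 1/2 gives 1/2·133 + 1/2·61 = 97.
Safe: low deductible gives 109 − 9 = 100; high deductible gives 97 − 14 = 83. Stays. ✓
Risky: low deductible gives 109 − 8 = 101; high deductible gives 97 − 37 = 60. Stays. ✓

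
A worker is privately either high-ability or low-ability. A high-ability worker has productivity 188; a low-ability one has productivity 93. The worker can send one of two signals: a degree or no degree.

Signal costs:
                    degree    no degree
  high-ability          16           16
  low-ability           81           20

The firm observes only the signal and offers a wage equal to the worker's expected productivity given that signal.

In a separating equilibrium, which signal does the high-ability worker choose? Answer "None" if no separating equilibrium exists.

None

Try high-ability → degree, low-ability → no degree:
  If types separate, degree earns payment 188 and no degree earns 93.
  High-ability: degree gives 188 − 16 = 172; no degree gives 93 − 16 = 77. No deviation. ✓
  Low-ability: no degree gives 93 − 20 = 73; degree gives 188 − 81 = 107. Would deviate. ✗
Try high-ability → no degree, low-ability → degree:
  If types separate, no degree earns payment 188 and degree earns 93.
  High-ability: no degree gives 188 − 16 = 172; degree gives 93 − 16 = 77. No deviation. ✓
  Low-ability: degree gives 93 − 81 = 12; no degree gives 188 − 20 = 168. Would deviate. ✗
Neither assignment is incentive-compatible.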